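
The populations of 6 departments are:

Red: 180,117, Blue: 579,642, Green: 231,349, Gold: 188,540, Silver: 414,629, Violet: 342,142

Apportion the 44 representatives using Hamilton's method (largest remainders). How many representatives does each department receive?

Standard divisor: 1936419 ÷ 44 ≈ 44009.523.
Standard quotas: Red 4.0927, Blue 13.1708, Green 5.2568, Gold 4.2841, Silver 9.4213, Violet 7.7743.
Lower quotas: Red 4, Blue 13, Green 5, Gold 4, Silver 9, Violet 7 (sum 42, leaving 2 seats).
Remainders in descending order: Violet 0.7743, Silver 0.4213, Gold 0.2841, Green 0.2568, Blue 0.1708, Red 0.0927.
The surplus seats go to Violet, Silver.

Red 4, Blue 13, Green 5, Gold 4, Silver 10, Violet 8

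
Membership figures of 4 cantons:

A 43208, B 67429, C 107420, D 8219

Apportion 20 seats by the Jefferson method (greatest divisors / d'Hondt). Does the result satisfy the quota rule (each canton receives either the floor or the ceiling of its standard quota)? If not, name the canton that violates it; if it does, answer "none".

Standard quotas: A 3.819, B 5.960, C 9.495, D 0.726.
Jefferson allocation: A 4, B 6, C 10, D 0.
Every allocation lies between the lower and upper quota.

none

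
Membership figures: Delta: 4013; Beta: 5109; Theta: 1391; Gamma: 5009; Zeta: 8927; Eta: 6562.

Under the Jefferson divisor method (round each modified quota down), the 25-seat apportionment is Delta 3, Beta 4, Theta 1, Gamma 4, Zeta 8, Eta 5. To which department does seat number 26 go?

Priority for the next seat is population ÷ (current seats + 1).
Priorities: Delta 1003.250, Beta 1021.800, Theta 695.500, Gamma 1001.800, Zeta 991.889, Eta 1093.667.
Highest priority: Eta.

Eta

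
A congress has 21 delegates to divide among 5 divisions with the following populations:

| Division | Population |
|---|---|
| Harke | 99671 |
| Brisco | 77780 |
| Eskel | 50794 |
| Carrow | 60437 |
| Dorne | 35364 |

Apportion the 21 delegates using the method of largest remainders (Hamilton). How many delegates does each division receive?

Harke: 7, Brisco: 5, Eskel: 3, Carrow: 4, Dorne: 2

Standard divisor: 324046 ÷ 21 ≈ 15430.762.
Standard quotas: Harke 6.4592, Brisco 5.0406, Eskel 3.2917, Carrow 3.9167, Dorne 2.2918.
Lower quotas: Harke 6, Brisco 5, Eskel 3, Carrow 3, Dorne 2 (sum 19, leaving 2 seats).
Remainders in descending order: Carrow 0.9167, Harke 0.4592, Dorne 0.2918, Eskel 0.2917, Brisco 0.0406.
The surplus seats go to Carrow, Harke.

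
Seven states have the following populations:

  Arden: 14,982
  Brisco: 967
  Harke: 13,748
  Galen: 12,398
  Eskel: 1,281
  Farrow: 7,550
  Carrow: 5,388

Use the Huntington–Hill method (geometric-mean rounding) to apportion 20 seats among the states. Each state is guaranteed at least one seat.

Arden 5, Brisco 1, Harke 4, Galen 4, Eskel 1, Farrow 3, Carrow 2

With divisor 3078: modified quotas Arden 4.867, Brisco 0.314, Harke 4.467, Galen 4.028, Eskel 0.416, Farrow 2.453, Carrow 1.750.
Geometric-mean thresholds: Arden √(4·5)=4.472, Brisco (min 1), Harke √(4·5)=4.472, Galen √(4·5)=4.472, Eskel (min 1), Farrow √(2·3)=2.449, Carrow √(1·2)=1.414.
Each quota rounded against its threshold gives Arden 5, Brisco 1, Harke 4, Galen 4, Eskel 1, Farrow 3, Carrow 2 (total 20).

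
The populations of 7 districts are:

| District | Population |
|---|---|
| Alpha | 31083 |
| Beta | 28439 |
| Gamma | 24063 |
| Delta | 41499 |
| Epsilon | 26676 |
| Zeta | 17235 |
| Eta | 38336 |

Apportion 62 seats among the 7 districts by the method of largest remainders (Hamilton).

Alpha 9, Beta 9, Gamma 7, Delta 12, Epsilon 8, Zeta 5, Eta 12

The standard divisor is 207331/62 ≈ 3344.048.
Standard quotas: Alpha 9.2950, Beta 8.5044, Gamma 7.1958, Delta 12.4098, Epsilon 7.9772, Zeta 5.1539, Eta 11.4639.
Lower quotas: Alpha 9, Beta 8, Gamma 7, Delta 12, Epsilon 7, Zeta 5, Eta 11 (sum 59, leaving 3 seats).
Remainders in descending order: Epsilon 0.9772, Beta 0.5044, Eta 0.4639, Delta 0.4098, Alpha 0.2950, Gamma 0.1958, Zeta 0.1539.
Largest remainders: Epsilon, Beta, Eta receive the extra seats.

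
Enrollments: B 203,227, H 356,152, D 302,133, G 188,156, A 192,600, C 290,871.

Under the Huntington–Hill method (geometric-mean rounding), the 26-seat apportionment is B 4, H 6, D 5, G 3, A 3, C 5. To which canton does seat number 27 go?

A

Priority for the next seat is population ÷ (√(s·(s+1))).
Priorities: B 45442.939, H 54955.447, D 55161.686, G 54315.959, A 55598.831, C 53105.536.
Highest priority: A.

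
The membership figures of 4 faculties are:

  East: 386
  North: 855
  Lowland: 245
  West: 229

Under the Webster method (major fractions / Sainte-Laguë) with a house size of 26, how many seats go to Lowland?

Standard divisor 1715/26 ≈ 65.962; standard quotas: East 5.852, North 12.962, Lowland 3.714, West 3.472.
Rounding to the nearest integer gives East 6, North 13, Lowland 4, West 3 — total 26, matching the house size, so no adjustment is needed.
Lowland receives 4.

4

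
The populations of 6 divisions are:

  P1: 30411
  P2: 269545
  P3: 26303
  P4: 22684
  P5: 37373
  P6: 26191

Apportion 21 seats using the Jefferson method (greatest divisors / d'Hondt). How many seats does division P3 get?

1

Standard divisor 412507/21 ≈ 19643.19; standard quotas: P1 1.548, P2 13.722, P3 1.339, P4 1.155, P5 1.903, P6 1.333.
Rounding down gives 1, 13, 1, 1, 1, 1 = 18 seats, so the divisor must be adjusted.
With modified divisor 17400: modified quotas P1 1.748, P2 15.491, P3 1.512, P4 1.304, P5 2.148, P6 1.505.
Rounding down: P1 1, P2 15, P3 1, P4 1, P5 2, P6 1 (total 21).
P3 receives 1.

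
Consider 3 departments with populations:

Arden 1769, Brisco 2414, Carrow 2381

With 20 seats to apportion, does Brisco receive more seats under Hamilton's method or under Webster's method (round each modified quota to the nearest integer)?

Webster

Hamilton: Arden 6, Brisco 7, Carrow 7.
Webster: Arden 5, Brisco 8, Carrow 7.
Brisco gets 7 under Hamilton and 8 under Webster.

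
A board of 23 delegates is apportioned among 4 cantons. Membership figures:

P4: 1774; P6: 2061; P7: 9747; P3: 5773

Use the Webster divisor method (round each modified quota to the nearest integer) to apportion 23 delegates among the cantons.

Standard divisor 19355/23 ≈ 841.522; standard quotas: P4 2.108, P6 2.449, P7 11.583, P3 6.860.
Rounding to the nearest integer gives P4 2, P6 2, P7 12, P3 7 — total 23, matching the house size, so no adjustment is needed.

P4: 2, P6: 2, P7: 12, P3: 7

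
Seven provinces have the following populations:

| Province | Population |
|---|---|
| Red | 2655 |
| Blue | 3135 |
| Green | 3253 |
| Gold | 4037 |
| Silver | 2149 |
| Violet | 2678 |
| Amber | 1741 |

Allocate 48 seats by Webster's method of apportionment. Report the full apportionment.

Red 6, Blue 8, Green 8, Gold 10, Silver 5, Violet 7, Amber 4

Standard divisor 19648/48 ≈ 409.333; standard quotas: Red 6.486, Blue 7.659, Green 7.947, Gold 9.862, Silver 5.250, Violet 6.542, Amber 4.253.
Rounding to the nearest integer gives Red 6, Blue 8, Green 8, Gold 10, Silver 5, Violet 7, Amber 4 — total 48, matching the house size, so no adjustment is needed.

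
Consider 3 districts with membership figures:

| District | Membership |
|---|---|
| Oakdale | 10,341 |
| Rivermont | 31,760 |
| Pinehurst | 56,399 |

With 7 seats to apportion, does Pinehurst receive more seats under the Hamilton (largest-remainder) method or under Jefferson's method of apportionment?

Jefferson

Hamilton: Oakdale 1, Rivermont 2, Pinehurst 4.
Jefferson: Oakdale 0, Rivermont 2, Pinehurst 5.
Pinehurst gets 4 under Hamilton and 5 under Jefferson.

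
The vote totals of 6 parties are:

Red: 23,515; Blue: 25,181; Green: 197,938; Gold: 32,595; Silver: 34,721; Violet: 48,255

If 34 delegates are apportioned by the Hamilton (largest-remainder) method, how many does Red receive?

Standard divisor: 362205 ÷ 34 ≈ 10653.088.
Standard quotas: Red 2.2073, Blue 2.3637, Green 18.5803, Gold 3.0597, Silver 3.2592, Violet 4.5297.
Lower quotas: Red 2, Blue 2, Green 18, Gold 3, Silver 3, Violet 4 (sum 32, leaving 2 seats).
Remainders in descending order: Green 0.5803, Violet 0.5297, Blue 0.3637, Silver 0.2592, Red 0.2073, Gold 0.0597.
The surplus seats go to Green, Violet.
Red receives 2.

2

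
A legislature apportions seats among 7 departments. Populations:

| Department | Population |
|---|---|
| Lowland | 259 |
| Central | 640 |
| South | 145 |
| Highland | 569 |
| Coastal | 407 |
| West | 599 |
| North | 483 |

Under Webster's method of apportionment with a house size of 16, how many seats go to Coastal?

Standard divisor 3102/16 ≈ 193.875; standard quotas: Lowland 1.336, Central 3.301, South 0.748, Highland 2.935, Coastal 2.099, West 3.090, North 2.491.
Rounding to the nearest integer gives 1, 3, 1, 3, 2, 3, 2 = 15 seats, so the divisor must be adjusted.
With modified divisor 190: modified quotas Lowland 1.363, Central 3.368, South 0.763, Highland 2.995, Coastal 2.142, West 3.153, North 2.542.
Rounding to the nearest integer: Lowland 1, Central 3, South 1, Highland 3, Coastal 2, West 3, North 3 (total 16).
Coastal receives 2.

2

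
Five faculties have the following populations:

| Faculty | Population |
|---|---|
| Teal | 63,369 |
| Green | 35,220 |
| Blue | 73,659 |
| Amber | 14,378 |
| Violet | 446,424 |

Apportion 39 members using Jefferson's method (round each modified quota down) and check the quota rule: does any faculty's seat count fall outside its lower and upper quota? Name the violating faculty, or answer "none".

Violet

Standard quotas: Teal 3.904, Green 2.170, Blue 4.538, Amber 0.886, Violet 27.503.
Jefferson allocation: Teal 4, Green 2, Blue 4, Amber 0, Violet 29.
Violet has quota 27.503 (lower 27, upper 28) but receives 29 — outside the quota interval.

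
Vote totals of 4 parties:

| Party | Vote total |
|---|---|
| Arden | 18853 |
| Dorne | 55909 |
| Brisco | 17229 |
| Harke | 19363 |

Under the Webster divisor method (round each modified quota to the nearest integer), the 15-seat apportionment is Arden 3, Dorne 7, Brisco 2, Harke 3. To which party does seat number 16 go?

Priority for the next seat is population ÷ (current seats + 0.5).
Priorities: Arden 5386.571, Dorne 7454.533, Brisco 6891.600, Harke 5532.286.
Highest priority: Dorne.

Dorne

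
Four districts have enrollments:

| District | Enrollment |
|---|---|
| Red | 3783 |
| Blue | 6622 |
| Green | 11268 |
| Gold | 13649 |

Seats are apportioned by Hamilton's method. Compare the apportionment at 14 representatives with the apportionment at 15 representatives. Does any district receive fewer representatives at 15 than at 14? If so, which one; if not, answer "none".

At 14 seats: Red 2, Blue 3, Green 4, Gold 5.
At 15 seats: Red 1, Blue 3, Green 5, Gold 6.
Red drops from 2 to 1.

Red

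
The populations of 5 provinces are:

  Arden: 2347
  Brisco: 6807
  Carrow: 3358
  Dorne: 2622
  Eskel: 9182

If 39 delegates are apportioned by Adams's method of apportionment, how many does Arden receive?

4

Standard divisor 24316/39 ≈ 623.487; standard quotas: Arden 3.764, Brisco 10.918, Carrow 5.386, Dorne 4.205, Eskel 14.727.
Rounding up gives 4, 11, 6, 5, 15 = 41 seats, so the divisor must be adjusted.
With modified divisor 660: modified quotas Arden 3.556, Brisco 10.314, Carrow 5.088, Dorne 3.973, Eskel 13.912.
Rounding up: Arden 4, Brisco 11, Carrow 6, Dorne 4, Eskel 14 (total 39).
Arden receives 4.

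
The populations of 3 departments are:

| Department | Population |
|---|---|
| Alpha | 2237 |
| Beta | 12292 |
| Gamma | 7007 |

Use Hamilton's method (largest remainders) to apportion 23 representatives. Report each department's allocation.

Alpha 2, Beta 13, Gamma 8

The standard divisor is 21536/23 ≈ 936.348.
Standard quotas: Alpha 2.3891, Beta 13.1276, Gamma 7.4833.
Lower quotas: Alpha 2, Beta 13, Gamma 7 (sum 22, leaving 1 seat).
Remainders in descending order: Gamma 0.4833, Alpha 0.3891, Beta 0.1276.
Largest remainder: Gamma receives the extra seat.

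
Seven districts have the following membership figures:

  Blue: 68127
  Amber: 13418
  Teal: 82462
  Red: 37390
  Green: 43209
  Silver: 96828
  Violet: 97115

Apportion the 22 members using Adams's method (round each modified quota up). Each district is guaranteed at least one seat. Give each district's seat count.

Standard divisor 438549/22 ≈ 19934.045; standard quotas: Blue 3.418, Amber 0.673, Teal 4.137, Red 1.876, Green 2.168, Silver 4.857, Violet 4.872.
Rounding up gives 4, 1, 5, 2, 3, 5, 5 = 25 seats, so the divisor must be adjusted.
With modified divisor 23500: modified quotas Blue 2.899, Amber 0.571, Teal 3.509, Red 1.591, Green 1.839, Silver 4.120, Violet 4.133.
Rounding up: Blue 3, Amber 1, Teal 4, Red 2, Green 2, Silver 5, Violet 5 (total 22).

Blue 3, Amber 1, Teal 4, Red 2, Green 2, Silver 5, Violet 5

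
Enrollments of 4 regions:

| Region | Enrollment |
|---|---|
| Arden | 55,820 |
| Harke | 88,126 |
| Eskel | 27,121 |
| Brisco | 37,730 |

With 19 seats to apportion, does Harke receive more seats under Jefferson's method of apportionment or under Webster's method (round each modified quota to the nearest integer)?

Jefferson: Arden 5, Harke 9, Eskel 2, Brisco 3.
Webster: Arden 5, Harke 8, Eskel 3, Brisco 3.
Harke gets 9 under Jefferson and 8 under Webster.

Jefferson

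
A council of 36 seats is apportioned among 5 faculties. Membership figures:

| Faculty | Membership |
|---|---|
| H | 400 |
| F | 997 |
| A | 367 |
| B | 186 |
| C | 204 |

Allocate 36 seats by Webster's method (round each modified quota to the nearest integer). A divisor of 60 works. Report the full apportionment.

H 7, F 17, A 6, B 3, C 3

With modified divisor 60: modified quotas H 6.667, F 16.617, A 6.117, B 3.100, C 3.400.
Rounding to the nearest integer: H 7, F 17, A 6, B 3, C 3 (total 36).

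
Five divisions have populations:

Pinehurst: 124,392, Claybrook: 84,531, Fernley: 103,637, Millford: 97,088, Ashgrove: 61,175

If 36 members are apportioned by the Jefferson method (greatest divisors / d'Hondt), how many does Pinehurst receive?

10

Standard divisor 470823/36 ≈ 13078.417; standard quotas: Pinehurst 9.511, Claybrook 6.463, Fernley 7.924, Millford 7.424, Ashgrove 4.678.
Rounding down gives 9, 6, 7, 7, 4 = 33 seats, so the divisor must be adjusted.
With modified divisor 12186: modified quotas Pinehurst 10.208, Claybrook 6.937, Fernley 8.505, Millford 7.967, Ashgrove 5.020.
Rounding down: Pinehurst 10, Claybrook 6, Fernley 8, Millford 7, Ashgrove 5 (total 36).
Pinehurst receives 10.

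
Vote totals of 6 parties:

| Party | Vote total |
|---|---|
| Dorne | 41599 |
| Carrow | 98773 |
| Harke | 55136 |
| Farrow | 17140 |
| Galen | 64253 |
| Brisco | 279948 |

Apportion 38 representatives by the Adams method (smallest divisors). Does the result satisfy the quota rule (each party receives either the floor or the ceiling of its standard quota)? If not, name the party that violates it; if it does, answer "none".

Brisco

Standard quotas: Dorne 2.839, Carrow 6.740, Harke 3.763, Farrow 1.170, Galen 4.385, Brisco 19.104.
Adams allocation: Dorne 3, Carrow 7, Harke 4, Farrow 2, Galen 4, Brisco 18.
Brisco has quota 19.104 (lower 19, upper 20) but receives 18 — outside the quota interval.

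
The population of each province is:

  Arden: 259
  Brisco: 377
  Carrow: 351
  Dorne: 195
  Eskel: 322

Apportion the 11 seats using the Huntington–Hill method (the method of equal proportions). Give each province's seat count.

Arden 2, Brisco 3, Carrow 3, Dorne 1, Eskel 2

With divisor 141: modified quotas Arden 1.837, Brisco 2.674, Carrow 2.489, Dorne 1.383, Eskel 2.284.
Geometric-mean thresholds: Arden √(1·2)=1.414, Brisco √(2·3)=2.449, Carrow √(2·3)=2.449, Dorne √(1·2)=1.414, Eskel √(2·3)=2.449.
Each quota rounded against its threshold gives Arden 2, Brisco 3, Carrow 3, Dorne 1, Eskel 2 (total 11).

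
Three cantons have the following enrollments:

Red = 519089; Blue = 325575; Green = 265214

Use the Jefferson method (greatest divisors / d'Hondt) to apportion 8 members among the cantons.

Standard divisor 1109878/8 ≈ 138734.75; standard quotas: Red 3.742, Blue 2.347, Green 1.912.
Rounding down gives 3, 2, 1 = 6 seats, so the divisor must be adjusted.
With modified divisor 119100: modified quotas Red 4.358, Blue 2.734, Green 2.227.
Rounding down: Red 4, Blue 2, Green 2 (total 8).

Red 4, Blue 2, Green 2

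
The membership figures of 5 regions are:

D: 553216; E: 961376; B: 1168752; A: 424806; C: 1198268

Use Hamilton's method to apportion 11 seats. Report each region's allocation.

D: 1, E: 3, B: 3, A: 1, C: 3

Standard divisor: 4306418 ÷ 11 ≈ 391492.545.
Standard quotas: D 1.4131, E 2.4557, B 2.9854, A 1.0851, C 3.0608.
Lower quotas: D 1, E 2, B 2, A 1, C 3 (sum 9, leaving 2 seats).
Remainders in descending order: B 0.9854, E 0.4557, D 0.4131, A 0.0851, C 0.0608.
The surplus seats go to B, E.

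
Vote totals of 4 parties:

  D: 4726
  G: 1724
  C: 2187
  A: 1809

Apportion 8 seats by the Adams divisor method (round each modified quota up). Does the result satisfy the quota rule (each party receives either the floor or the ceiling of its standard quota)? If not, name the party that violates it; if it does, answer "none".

Standard quotas: D 3.619, G 1.320, C 1.675, A 1.385.
Adams allocation: D 3, G 1, C 2, A 2.
Every allocation lies between the lower and upper quota.

none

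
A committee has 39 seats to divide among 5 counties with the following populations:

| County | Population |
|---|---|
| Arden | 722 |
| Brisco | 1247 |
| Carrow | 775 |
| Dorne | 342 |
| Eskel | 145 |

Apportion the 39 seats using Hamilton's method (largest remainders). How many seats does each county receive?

Standard divisor: 3231 ÷ 39 ≈ 82.846.
Standard quotas: Arden 8.715, Brisco 15.052, Carrow 9.355, Dorne 4.128, Eskel 1.750.
Lower quotas: Arden 8, Brisco 15, Carrow 9, Dorne 4, Eskel 1 (sum 37, leaving 2 seats).
Remainders in descending order: Eskel 0.750, Arden 0.715, Carrow 0.355, Dorne 0.128, Brisco 0.052.
The surplus seats go to Eskel, Arden.

Arden: 9; Brisco: 15; Carrow: 9; Dorne: 4; Eskel: 2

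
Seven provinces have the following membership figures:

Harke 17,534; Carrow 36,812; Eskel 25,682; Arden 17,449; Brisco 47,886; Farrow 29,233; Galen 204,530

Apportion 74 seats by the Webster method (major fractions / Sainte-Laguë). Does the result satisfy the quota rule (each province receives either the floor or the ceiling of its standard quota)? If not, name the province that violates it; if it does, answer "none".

Standard quotas: Harke 3.422, Carrow 7.185, Eskel 5.013, Arden 3.406, Brisco 9.347, Farrow 5.706, Galen 39.921.
Webster allocation: Harke 3, Carrow 7, Eskel 5, Arden 3, Brisco 9, Farrow 6, Galen 41.
Galen has quota 39.921 (lower 39, upper 40) but receives 41 — outside the quota interval.

Galen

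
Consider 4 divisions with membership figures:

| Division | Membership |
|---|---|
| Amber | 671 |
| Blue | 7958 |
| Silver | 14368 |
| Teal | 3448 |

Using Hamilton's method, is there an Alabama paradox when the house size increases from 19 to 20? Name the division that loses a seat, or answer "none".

Amber

At 19 seats: Amber 1, Blue 6, Silver 10, Teal 2.
At 20 seats: Amber 0, Blue 6, Silver 11, Teal 3.
Amber drops from 1 to 0.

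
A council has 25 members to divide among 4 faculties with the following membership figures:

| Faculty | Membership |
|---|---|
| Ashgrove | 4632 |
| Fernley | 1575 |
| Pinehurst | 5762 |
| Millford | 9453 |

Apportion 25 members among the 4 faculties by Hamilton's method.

Ashgrove: 5, Fernley: 2, Pinehurst: 7, Millford: 11

Standard divisor: 21422 ÷ 25 ≈ 856.88.
Standard quotas: Ashgrove 5.4057, Fernley 1.8381, Pinehurst 6.7244, Millford 11.0319.
Lower quotas: Ashgrove 5, Fernley 1, Pinehurst 6, Millford 11 (sum 23, leaving 2 seats).
Remainders in descending order: Fernley 0.8381, Pinehurst 0.7244, Ashgrove 0.4057, Millford 0.0319.
The surplus seats go to Fernley, Pinehurst.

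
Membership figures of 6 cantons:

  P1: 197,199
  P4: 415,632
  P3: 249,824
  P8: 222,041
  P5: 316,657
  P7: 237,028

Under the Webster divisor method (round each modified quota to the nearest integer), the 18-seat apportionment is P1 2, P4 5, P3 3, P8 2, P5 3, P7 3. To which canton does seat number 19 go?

Priority for the next seat is population ÷ (current seats + 0.5).
Priorities: P1 78879.600, P4 75569.455, P3 71378.286, P8 88816.400, P5 90473.429, P7 67722.286.
Highest priority: P5.

P5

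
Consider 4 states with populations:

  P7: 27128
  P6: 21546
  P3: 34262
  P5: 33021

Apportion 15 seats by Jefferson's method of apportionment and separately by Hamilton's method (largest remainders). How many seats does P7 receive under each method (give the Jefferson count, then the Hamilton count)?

Jefferson: P7 3, P6 3, P3 5, P5 4.
Hamilton: P7 4, P6 3, P3 4, P5 4.
P7 gets 3 under Jefferson and 4 under Hamilton.

3 and 4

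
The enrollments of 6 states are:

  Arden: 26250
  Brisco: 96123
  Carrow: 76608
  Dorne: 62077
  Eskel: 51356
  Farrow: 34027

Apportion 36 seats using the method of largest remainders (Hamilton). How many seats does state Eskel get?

The standard divisor is 346441/36 ≈ 9623.361.
Standard quotas: Arden 2.7277, Brisco 9.9885, Carrow 7.9606, Dorne 6.4507, Eskel 5.3366, Farrow 3.5359.
Lower quotas: Arden 2, Brisco 9, Carrow 7, Dorne 6, Eskel 5, Farrow 3 (sum 32, leaving 4 seats).
Remainders in descending order: Brisco 0.9885, Carrow 0.9606, Arden 0.7277, Farrow 0.5359, Dorne 0.4507, Eskel 0.3366.
The surplus seats go to Brisco, Carrow, Arden, Farrow.
Eskel receives 5.

5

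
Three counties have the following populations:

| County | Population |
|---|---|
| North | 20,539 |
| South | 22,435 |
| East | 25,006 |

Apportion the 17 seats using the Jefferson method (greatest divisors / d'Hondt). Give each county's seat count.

Standard divisor 67980/17 ≈ 3998.824; standard quotas: North 5.136, South 5.610, East 6.253.
Rounding down gives 5, 5, 6 = 16 seats, so the divisor must be adjusted.
With modified divisor 3700: modified quotas North 5.551, South 6.064, East 6.758.
Rounding down: North 5, South 6, East 6 (total 17).

North: 5, South: 6, East: 6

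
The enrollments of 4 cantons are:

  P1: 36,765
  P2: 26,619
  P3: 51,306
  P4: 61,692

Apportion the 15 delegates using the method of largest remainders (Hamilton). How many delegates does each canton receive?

P1: 3, P2: 2, P3: 5, P4: 5

Standard divisor: 176382 ÷ 15 ≈ 11758.8.
Standard quotas: P1 3.1266, P2 2.2638, P3 4.3632, P4 5.2465.
Lower quotas: P1 3, P2 2, P3 4, P4 5 (sum 14, leaving 1 seat).
Remainders in descending order: P3 0.3632, P2 0.2638, P4 0.2465, P1 0.1266.
Largest remainder: P3 receives the extra seat.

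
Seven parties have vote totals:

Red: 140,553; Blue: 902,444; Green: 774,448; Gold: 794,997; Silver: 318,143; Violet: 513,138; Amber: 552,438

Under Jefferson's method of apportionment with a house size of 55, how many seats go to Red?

2

Standard divisor 3996161/55 ≈ 72657.473; standard quotas: Red 1.934, Blue 12.421, Green 10.659, Gold 10.942, Silver 4.379, Violet 7.062, Amber 7.603.
Rounding down gives 1, 12, 10, 10, 4, 7, 7 = 51 seats, so the divisor must be adjusted.
With modified divisor 69240: modified quotas Red 2.030, Blue 13.034, Green 11.185, Gold 11.482, Silver 4.595, Violet 7.411, Amber 7.979.
Rounding down: Red 2, Blue 13, Green 11, Gold 11, Silver 4, Violet 7, Amber 7 (total 55).
Red receives 2.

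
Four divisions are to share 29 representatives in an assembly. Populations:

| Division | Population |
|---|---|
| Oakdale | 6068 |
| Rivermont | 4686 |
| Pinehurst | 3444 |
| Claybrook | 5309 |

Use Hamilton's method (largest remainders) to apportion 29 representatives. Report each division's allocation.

The standard divisor is 19507/29 ≈ 672.655.
Standard quotas: Oakdale 9.0210, Rivermont 6.9664, Pinehurst 5.1200, Claybrook 7.8926.
Lower quotas: Oakdale 9, Rivermont 6, Pinehurst 5, Claybrook 7 (sum 27, leaving 2 seats).
Remainders in descending order: Rivermont 0.9664, Claybrook 0.8926, Pinehurst 0.1200, Oakdale 0.0210.
Largest remainders: Rivermont, Claybrook receive the extra seats.

Oakdale 9; Rivermont 7; Pinehurst 5; Claybrook 8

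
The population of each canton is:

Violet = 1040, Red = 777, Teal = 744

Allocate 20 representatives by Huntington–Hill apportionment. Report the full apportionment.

With divisor 129: modified quotas Violet 8.062, Red 6.023, Teal 5.767.
Geometric-mean thresholds: Violet √(8·9)=8.485, Red √(6·7)=6.481, Teal √(5·6)=5.477.
Each quota rounded against its threshold gives Violet 8, Red 6, Teal 6 (total 20).

Violet=8, Red=6, Teal=6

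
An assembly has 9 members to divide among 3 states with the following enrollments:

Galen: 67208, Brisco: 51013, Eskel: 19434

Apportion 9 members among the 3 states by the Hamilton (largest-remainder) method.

Galen: 5, Brisco: 3, Eskel: 1

The standard divisor is 137655/9 = 15295.
Standard quotas: Galen 4.3941, Brisco 3.3353, Eskel 1.2706.
Lower quotas: Galen 4, Brisco 3, Eskel 1 (sum 8, leaving 1 seat).
Remainders in descending order: Galen 0.3941, Brisco 0.3353, Eskel 0.2706.
The surplus seat goes to Galen.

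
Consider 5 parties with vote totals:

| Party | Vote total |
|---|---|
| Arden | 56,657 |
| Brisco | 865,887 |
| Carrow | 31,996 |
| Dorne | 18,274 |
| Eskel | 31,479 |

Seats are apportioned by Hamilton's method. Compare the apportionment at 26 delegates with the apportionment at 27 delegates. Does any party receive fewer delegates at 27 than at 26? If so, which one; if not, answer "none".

At 26 seats: Arden 1, Brisco 22, Carrow 1, Dorne 1, Eskel 1.
At 27 seats: Arden 2, Brisco 23, Carrow 1, Dorne 0, Eskel 1.
Dorne drops from 1 to 0.

Dorne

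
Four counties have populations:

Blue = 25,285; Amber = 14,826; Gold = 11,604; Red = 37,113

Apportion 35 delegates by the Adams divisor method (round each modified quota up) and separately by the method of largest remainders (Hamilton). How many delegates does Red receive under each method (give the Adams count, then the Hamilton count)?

14 and 15

Adams: Blue 10, Amber 6, Gold 5, Red 14.
Hamilton: Blue 10, Amber 6, Gold 4, Red 15.
Red gets 14 under Adams and 15 under Hamilton.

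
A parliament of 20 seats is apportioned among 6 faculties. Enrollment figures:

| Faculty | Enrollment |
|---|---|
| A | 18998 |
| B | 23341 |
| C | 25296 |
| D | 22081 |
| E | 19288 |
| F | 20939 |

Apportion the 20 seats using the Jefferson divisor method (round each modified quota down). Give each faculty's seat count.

Standard divisor 129943/20 ≈ 6497.15; standard quotas: A 2.924, B 3.592, C 3.893, D 3.399, E 2.969, F 3.223.
Rounding down gives 2, 3, 3, 3, 2, 3 = 16 seats, so the divisor must be adjusted.
With modified divisor 5700: modified quotas A 3.333, B 4.095, C 4.438, D 3.874, E 3.384, F 3.674.
Rounding down: A 3, B 4, C 4, D 3, E 3, F 3 (total 20).

A 3, B 4, C 4, D 3, E 3, F 3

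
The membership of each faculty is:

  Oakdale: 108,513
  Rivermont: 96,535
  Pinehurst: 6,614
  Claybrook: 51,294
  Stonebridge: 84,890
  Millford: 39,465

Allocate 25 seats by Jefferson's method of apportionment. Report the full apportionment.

Standard divisor 387311/25 ≈ 15492.44; standard quotas: Oakdale 7.004, Rivermont 6.231, Pinehurst 0.427, Claybrook 3.311, Stonebridge 5.479, Millford 2.547.
Rounding down gives 7, 6, 0, 3, 5, 2 = 23 seats, so the divisor must be adjusted.
With modified divisor 13700: modified quotas Oakdale 7.921, Rivermont 7.046, Pinehurst 0.483, Claybrook 3.744, Stonebridge 6.196, Millford 2.881.
Rounding down: Oakdale 7, Rivermont 7, Pinehurst 0, Claybrook 3, Stonebridge 6, Millford 2 (total 25).

Oakdale: 7, Rivermont: 7, Pinehurst: 0, Claybrook: 3, Stonebridge: 6, Millford: 2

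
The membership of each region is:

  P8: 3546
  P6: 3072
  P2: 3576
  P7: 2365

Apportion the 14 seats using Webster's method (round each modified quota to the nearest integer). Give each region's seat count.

Standard divisor 12559/14 ≈ 897.071; standard quotas: P8 3.953, P6 3.424, P2 3.986, P7 2.636.
Rounding to the nearest integer gives P8 4, P6 3, P2 4, P7 3 — total 14, matching the house size, so no adjustment is needed.

P8 4; P6 3; P2 4; P7 3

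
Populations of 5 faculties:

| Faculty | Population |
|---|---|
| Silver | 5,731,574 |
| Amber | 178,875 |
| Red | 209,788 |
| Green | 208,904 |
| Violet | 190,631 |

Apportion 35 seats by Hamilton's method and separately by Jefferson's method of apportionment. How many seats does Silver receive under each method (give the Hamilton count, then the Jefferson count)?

Hamilton: Silver 31, Amber 1, Red 1, Green 1, Violet 1.
Jefferson: Silver 32, Amber 0, Red 1, Green 1, Violet 1.
Silver gets 31 under Hamilton and 32 under Jefferson.

31 and 32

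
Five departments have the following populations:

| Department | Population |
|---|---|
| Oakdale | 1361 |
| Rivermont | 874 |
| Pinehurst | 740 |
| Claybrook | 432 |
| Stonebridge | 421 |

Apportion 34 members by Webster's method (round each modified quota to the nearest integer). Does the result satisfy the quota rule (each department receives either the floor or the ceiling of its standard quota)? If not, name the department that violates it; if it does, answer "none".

none

Standard quotas: Oakdale 12.088, Rivermont 7.763, Pinehurst 6.573, Claybrook 3.837, Stonebridge 3.739.
Webster allocation: Oakdale 12, Rivermont 8, Pinehurst 6, Claybrook 4, Stonebridge 4.
Every allocation lies between the lower and upper quota.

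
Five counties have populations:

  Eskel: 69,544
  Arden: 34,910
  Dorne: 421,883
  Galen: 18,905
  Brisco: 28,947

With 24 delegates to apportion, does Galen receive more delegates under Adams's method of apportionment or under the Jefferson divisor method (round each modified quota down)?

Adams: Eskel 3, Arden 2, Dorne 16, Galen 1, Brisco 2.
Jefferson: Eskel 3, Arden 1, Dorne 19, Galen 0, Brisco 1.
Galen gets 1 under Adams and 0 under Jefferson.

Adams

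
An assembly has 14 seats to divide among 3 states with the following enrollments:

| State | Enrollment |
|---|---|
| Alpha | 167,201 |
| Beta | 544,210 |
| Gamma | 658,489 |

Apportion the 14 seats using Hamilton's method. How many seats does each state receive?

Alpha: 2; Beta: 5; Gamma: 7

The standard divisor is 1369900/14 = 97850.
Standard quotas: Alpha 1.7087, Beta 5.5617, Gamma 6.7296.
Lower quotas: Alpha 1, Beta 5, Gamma 6 (sum 12, leaving 2 seats).
Remainders in descending order: Gamma 0.7296, Alpha 0.7087, Beta 0.5617.
The surplus seats go to Gamma, Alpha.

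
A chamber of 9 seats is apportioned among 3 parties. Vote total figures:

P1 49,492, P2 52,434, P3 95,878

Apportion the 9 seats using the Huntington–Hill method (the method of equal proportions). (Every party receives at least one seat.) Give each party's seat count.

With divisor 21423: modified quotas P1 2.310, P2 2.448, P3 4.475.
Geometric-mean thresholds: P1 √(2·3)=2.449, P2 √(2·3)=2.449, P3 √(4·5)=4.472.
Each quota rounded against its threshold gives P1 2, P2 2, P3 5 (total 9).

P1=2, P2=2, P3=5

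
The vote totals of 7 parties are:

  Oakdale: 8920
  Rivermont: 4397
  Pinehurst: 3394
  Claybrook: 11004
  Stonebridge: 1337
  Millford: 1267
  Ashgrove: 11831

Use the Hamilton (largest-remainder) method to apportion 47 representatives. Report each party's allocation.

Total 42150; standard divisor 42150/47 ≈ 896.809.
Standard quotas: Oakdale 9.9464, Rivermont 4.9029, Pinehurst 3.7845, Claybrook 12.2702, Stonebridge 1.4908, Millford 1.4128, Ashgrove 13.1923.
Lower quotas: Oakdale 9, Rivermont 4, Pinehurst 3, Claybrook 12, Stonebridge 1, Millford 1, Ashgrove 13 (sum 43, leaving 4 seats).
Remainders in descending order: Oakdale 0.9464, Rivermont 0.9029, Pinehurst 0.7845, Stonebridge 0.4908, Millford 0.4128, Claybrook 0.2702, Ashgrove 0.1923.
Largest remainders: Oakdale, Rivermont, Pinehurst, Stonebridge receive the extra seats.

Oakdale: 10, Rivermont: 5, Pinehurst: 4, Claybrook: 12, Stonebridge: 2, Millford: 1, Ashgrove: 13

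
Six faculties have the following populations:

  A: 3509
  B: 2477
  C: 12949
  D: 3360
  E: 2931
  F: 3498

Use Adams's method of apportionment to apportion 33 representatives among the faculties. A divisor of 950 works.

A 4, B 3, C 14, D 4, E 4, F 4

With modified divisor 950: modified quotas A 3.694, B 2.607, C 13.631, D 3.537, E 3.085, F 3.682.
Rounding up: A 4, B 3, C 14, D 4, E 4, F 4 (total 33).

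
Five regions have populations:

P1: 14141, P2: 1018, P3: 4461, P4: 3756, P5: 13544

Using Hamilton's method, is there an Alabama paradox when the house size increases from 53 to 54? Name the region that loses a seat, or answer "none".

At 53 seats: P1 20, P2 2, P3 6, P4 5, P5 20.
At 54 seats: P1 21, P2 1, P3 7, P4 5, P5 20.
P2 drops from 2 to 1.

P2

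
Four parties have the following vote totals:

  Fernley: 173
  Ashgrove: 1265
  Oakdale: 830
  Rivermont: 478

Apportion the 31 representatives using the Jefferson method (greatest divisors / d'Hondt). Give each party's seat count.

Standard divisor 2746/31 ≈ 88.581; standard quotas: Fernley 1.953, Ashgrove 14.281, Oakdale 9.370, Rivermont 5.396.
Rounding down gives 1, 14, 9, 5 = 29 seats, so the divisor must be adjusted.
With modified divisor 84: modified quotas Fernley 2.060, Ashgrove 15.060, Oakdale 9.881, Rivermont 5.690.
Rounding down: Fernley 2, Ashgrove 15, Oakdale 9, Rivermont 5 (total 31).

Fernley 2, Ashgrove 15, Oakdale 9, Rivermont 5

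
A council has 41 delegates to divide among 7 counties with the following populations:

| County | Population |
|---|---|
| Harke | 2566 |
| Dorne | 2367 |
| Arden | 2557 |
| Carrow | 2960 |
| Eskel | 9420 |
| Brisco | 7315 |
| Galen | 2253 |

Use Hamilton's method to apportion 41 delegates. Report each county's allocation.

Total 29438; standard divisor 29438/41 = 718.
Standard quotas: Harke 3.5738, Dorne 3.2967, Arden 3.5613, Carrow 4.1226, Eskel 13.1198, Brisco 10.1880, Galen 3.1379.
Lower quotas: Harke 3, Dorne 3, Arden 3, Carrow 4, Eskel 13, Brisco 10, Galen 3 (sum 39, leaving 2 seats).
Remainders in descending order: Harke 0.5738, Arden 0.5613, Dorne 0.2967, Brisco 0.1880, Galen 0.1379, Carrow 0.1226, Eskel 0.1198.
The surplus seats go to Harke, Arden.

Harke=4; Dorne=3; Arden=4; Carrow=4; Eskel=13; Brisco=10; Galen=3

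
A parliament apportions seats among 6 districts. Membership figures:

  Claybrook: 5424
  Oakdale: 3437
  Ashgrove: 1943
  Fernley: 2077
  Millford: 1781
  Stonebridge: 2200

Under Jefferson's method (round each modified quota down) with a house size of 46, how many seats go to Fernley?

Standard divisor 16862/46 ≈ 366.565; standard quotas: Claybrook 14.797, Oakdale 9.376, Ashgrove 5.301, Fernley 5.666, Millford 4.859, Stonebridge 6.002.
Rounding down gives 14, 9, 5, 5, 4, 6 = 43 seats, so the divisor must be adjusted.
With modified divisor 345: modified quotas Claybrook 15.722, Oakdale 9.962, Ashgrove 5.632, Fernley 6.020, Millford 5.162, Stonebridge 6.377.
Rounding down: Claybrook 15, Oakdale 9, Ashgrove 5, Fernley 6, Millford 5, Stonebridge 6 (total 46).
Fernley receives 6.

6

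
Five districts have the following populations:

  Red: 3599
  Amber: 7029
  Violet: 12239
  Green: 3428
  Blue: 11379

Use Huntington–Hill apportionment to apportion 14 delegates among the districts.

Red=1; Amber=3; Violet=5; Green=1; Blue=4

With divisor 2641: modified quotas Red 1.363, Amber 2.661, Violet 4.634, Green 1.298, Blue 4.309.
Geometric-mean thresholds: Red √(1·2)=1.414, Amber √(2·3)=2.449, Violet √(4·5)=4.472, Green √(1·2)=1.414, Blue √(4·5)=4.472.
Each quota rounded against its threshold gives Red 1, Amber 3, Violet 5, Green 1, Blue 4 (total 14).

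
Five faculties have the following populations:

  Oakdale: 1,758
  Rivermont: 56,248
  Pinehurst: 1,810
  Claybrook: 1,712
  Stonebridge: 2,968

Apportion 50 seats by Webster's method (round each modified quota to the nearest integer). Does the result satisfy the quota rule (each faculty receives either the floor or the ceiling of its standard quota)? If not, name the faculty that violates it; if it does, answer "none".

Rivermont

Standard quotas: Oakdale 1.363, Rivermont 43.606, Pinehurst 1.403, Claybrook 1.327, Stonebridge 2.301.
Webster allocation: Oakdale 1, Rivermont 45, Pinehurst 1, Claybrook 1, Stonebridge 2.
Rivermont has quota 43.606 (lower 43, upper 44) but receives 45 — outside the quota interval.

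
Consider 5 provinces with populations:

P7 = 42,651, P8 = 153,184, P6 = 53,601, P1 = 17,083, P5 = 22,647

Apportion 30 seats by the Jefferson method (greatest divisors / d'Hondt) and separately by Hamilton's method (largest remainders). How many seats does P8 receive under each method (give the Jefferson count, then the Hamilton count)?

Jefferson: P7 4, P8 17, P6 6, P1 1, P5 2.
Hamilton: P7 4, P8 16, P6 6, P1 2, P5 2.
P8 gets 17 under Jefferson and 16 under Hamilton.

17 and 16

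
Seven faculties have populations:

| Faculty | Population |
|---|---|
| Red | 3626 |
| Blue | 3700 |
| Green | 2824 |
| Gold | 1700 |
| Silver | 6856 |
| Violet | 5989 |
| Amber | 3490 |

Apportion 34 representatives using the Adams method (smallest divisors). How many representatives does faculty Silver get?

Standard divisor 28185/34 ≈ 828.971; standard quotas: Red 4.374, Blue 4.463, Green 3.407, Gold 2.051, Silver 8.270, Violet 7.225, Amber 4.210.
Rounding up gives 5, 5, 4, 3, 9, 8, 5 = 39 seats, so the divisor must be adjusted.
With modified divisor 920: modified quotas Red 3.941, Blue 4.022, Green 3.070, Gold 1.848, Silver 7.452, Violet 6.510, Amber 3.793.
Rounding up: Red 4, Blue 5, Green 4, Gold 2, Silver 8, Violet 7, Amber 4 (total 34).
Silver receives 8.

8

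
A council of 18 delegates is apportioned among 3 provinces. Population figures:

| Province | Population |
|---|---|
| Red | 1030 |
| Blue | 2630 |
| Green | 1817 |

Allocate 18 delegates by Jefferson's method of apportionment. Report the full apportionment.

Standard divisor 5477/18 ≈ 304.278; standard quotas: Red 3.385, Blue 8.643, Green 5.972.
Rounding down gives 3, 8, 5 = 16 seats, so the divisor must be adjusted.
With modified divisor 280: modified quotas Red 3.679, Blue 9.393, Green 6.489.
Rounding down: Red 3, Blue 9, Green 6 (total 18).

Red=3, Blue=9, Green=6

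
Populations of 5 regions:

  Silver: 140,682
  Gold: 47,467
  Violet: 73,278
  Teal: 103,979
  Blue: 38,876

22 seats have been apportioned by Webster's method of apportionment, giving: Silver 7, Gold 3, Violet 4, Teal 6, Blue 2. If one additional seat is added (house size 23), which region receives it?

Priority for the next seat is population ÷ (current seats + 0.5).
Priorities: Silver 18757.600, Gold 13562.000, Violet 16284.000, Teal 15996.769, Blue 15550.400.
Highest priority: Silver.

Silver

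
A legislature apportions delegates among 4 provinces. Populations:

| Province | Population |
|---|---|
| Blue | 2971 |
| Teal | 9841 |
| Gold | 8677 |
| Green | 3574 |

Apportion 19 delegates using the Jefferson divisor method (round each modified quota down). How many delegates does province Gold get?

7

Standard divisor 25063/19 ≈ 1319.105; standard quotas: Blue 2.252, Teal 7.460, Gold 6.578, Green 2.709.
Rounding down gives 2, 7, 6, 2 = 17 seats, so the divisor must be adjusted.
With modified divisor 1200: modified quotas Blue 2.476, Teal 8.201, Gold 7.231, Green 2.978.
Rounding down: Blue 2, Teal 8, Gold 7, Green 2 (total 19).
Gold receives 7.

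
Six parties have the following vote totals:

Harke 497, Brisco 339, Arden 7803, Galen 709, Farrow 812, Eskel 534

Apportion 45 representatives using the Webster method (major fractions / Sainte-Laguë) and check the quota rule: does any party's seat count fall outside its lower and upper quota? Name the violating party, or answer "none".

Arden

Standard quotas: Harke 2.091, Brisco 1.427, Arden 32.835, Galen 2.983, Farrow 3.417, Eskel 2.247.
Webster allocation: Harke 2, Brisco 1, Arden 34, Galen 3, Farrow 3, Eskel 2.
Arden has quota 32.835 (lower 32, upper 33) but receives 34 — outside the quota interval.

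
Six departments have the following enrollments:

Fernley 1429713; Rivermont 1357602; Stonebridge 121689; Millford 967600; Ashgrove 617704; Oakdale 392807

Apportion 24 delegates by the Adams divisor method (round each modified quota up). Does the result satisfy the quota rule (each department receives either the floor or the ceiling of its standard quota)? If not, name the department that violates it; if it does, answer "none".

none

Standard quotas: Fernley 7.021, Rivermont 6.667, Stonebridge 0.598, Millford 4.752, Ashgrove 3.033, Oakdale 1.929.
Adams allocation: Fernley 7, Rivermont 6, Stonebridge 1, Millford 5, Ashgrove 3, Oakdale 2.
Every allocation lies between the lower and upper quota.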